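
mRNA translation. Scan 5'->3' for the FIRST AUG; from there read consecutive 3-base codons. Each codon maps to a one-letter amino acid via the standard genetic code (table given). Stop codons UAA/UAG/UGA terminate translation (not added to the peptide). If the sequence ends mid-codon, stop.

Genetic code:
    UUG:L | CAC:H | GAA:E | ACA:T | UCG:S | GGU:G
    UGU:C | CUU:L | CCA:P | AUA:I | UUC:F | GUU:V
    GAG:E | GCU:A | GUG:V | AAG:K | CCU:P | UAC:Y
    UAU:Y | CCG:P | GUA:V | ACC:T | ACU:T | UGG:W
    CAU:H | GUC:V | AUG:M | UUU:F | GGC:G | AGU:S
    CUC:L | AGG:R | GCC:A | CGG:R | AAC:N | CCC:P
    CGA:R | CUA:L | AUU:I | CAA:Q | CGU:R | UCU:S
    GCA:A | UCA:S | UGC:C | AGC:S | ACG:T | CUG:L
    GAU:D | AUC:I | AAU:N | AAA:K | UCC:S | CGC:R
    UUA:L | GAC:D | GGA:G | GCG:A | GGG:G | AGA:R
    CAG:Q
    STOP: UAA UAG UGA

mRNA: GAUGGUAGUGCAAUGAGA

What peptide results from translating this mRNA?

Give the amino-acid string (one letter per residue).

Answer: MVVQ

Derivation:
start AUG at pos 1
pos 1: AUG -> M; peptide=M
pos 4: GUA -> V; peptide=MV
pos 7: GUG -> V; peptide=MVV
pos 10: CAA -> Q; peptide=MVVQ
pos 13: UGA -> STOP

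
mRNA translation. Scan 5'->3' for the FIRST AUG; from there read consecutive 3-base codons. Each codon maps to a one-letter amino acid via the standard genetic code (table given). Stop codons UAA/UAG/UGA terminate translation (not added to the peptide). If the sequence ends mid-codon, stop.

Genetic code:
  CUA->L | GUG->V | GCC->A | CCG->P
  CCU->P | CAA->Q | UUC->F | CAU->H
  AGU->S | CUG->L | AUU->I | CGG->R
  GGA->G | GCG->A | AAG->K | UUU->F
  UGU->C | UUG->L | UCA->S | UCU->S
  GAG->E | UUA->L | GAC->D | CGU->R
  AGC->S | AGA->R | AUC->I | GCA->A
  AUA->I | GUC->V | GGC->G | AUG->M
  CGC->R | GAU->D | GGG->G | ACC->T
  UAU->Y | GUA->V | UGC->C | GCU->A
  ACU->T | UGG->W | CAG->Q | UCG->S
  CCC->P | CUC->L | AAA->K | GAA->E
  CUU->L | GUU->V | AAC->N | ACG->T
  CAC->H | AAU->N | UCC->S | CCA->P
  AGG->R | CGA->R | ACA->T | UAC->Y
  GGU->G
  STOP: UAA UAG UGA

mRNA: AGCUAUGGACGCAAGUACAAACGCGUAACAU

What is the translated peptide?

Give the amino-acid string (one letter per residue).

Answer: MDASTNA

Derivation:
start AUG at pos 4
pos 4: AUG -> M; peptide=M
pos 7: GAC -> D; peptide=MD
pos 10: GCA -> A; peptide=MDA
pos 13: AGU -> S; peptide=MDAS
pos 16: ACA -> T; peptide=MDAST
pos 19: AAC -> N; peptide=MDASTN
pos 22: GCG -> A; peptide=MDASTNA
pos 25: UAA -> STOP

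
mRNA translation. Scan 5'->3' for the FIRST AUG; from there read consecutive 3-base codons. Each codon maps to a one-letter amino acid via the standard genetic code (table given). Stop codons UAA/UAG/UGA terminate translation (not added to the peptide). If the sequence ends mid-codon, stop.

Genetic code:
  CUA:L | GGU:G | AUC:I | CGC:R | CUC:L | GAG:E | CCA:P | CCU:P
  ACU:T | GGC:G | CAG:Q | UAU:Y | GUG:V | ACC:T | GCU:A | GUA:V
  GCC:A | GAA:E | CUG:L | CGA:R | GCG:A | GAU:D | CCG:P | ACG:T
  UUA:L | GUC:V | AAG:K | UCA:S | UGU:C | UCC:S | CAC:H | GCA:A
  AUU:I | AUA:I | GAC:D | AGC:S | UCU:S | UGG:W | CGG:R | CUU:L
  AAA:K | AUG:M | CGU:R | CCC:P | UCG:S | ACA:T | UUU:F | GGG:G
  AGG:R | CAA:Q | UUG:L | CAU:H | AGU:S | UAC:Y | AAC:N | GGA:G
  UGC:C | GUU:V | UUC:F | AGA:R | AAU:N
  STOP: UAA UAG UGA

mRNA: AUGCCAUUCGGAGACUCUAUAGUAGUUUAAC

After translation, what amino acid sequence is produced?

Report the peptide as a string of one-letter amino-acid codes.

start AUG at pos 0
pos 0: AUG -> M; peptide=M
pos 3: CCA -> P; peptide=MP
pos 6: UUC -> F; peptide=MPF
pos 9: GGA -> G; peptide=MPFG
pos 12: GAC -> D; peptide=MPFGD
pos 15: UCU -> S; peptide=MPFGDS
pos 18: AUA -> I; peptide=MPFGDSI
pos 21: GUA -> V; peptide=MPFGDSIV
pos 24: GUU -> V; peptide=MPFGDSIVV
pos 27: UAA -> STOP

Answer: MPFGDSIVV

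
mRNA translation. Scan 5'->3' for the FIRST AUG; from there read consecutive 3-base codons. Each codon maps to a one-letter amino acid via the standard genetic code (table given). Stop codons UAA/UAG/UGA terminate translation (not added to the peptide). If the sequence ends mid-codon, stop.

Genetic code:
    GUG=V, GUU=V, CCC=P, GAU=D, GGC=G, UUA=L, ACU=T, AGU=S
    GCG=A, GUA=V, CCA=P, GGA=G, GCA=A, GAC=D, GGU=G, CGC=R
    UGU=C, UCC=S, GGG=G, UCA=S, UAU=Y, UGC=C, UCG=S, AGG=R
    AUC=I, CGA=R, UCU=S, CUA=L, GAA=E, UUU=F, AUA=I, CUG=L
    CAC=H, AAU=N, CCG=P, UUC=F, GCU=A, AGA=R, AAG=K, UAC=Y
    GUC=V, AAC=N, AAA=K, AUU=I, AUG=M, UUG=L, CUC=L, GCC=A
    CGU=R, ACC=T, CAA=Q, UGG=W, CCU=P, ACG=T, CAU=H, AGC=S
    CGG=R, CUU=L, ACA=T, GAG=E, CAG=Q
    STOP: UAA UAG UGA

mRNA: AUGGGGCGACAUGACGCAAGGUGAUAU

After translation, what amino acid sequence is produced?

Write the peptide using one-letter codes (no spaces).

Answer: MGRHDAR

Derivation:
start AUG at pos 0
pos 0: AUG -> M; peptide=M
pos 3: GGG -> G; peptide=MG
pos 6: CGA -> R; peptide=MGR
pos 9: CAU -> H; peptide=MGRH
pos 12: GAC -> D; peptide=MGRHD
pos 15: GCA -> A; peptide=MGRHDA
pos 18: AGG -> R; peptide=MGRHDAR
pos 21: UGA -> STOP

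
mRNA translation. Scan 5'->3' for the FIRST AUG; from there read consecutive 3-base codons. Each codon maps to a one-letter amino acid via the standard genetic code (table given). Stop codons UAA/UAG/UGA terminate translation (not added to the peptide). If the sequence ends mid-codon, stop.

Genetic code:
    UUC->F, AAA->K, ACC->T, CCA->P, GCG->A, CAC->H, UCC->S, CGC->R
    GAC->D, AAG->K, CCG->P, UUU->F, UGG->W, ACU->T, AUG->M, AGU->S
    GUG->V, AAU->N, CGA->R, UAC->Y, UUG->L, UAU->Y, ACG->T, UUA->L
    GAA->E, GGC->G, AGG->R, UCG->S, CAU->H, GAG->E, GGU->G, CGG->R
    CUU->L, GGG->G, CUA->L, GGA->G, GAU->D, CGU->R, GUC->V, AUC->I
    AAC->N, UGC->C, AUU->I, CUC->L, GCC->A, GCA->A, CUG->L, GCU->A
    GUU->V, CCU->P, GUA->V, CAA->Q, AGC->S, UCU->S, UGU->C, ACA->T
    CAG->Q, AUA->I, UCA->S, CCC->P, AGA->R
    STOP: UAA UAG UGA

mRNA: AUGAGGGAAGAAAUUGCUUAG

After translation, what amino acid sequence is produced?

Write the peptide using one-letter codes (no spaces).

start AUG at pos 0
pos 0: AUG -> M; peptide=M
pos 3: AGG -> R; peptide=MR
pos 6: GAA -> E; peptide=MRE
pos 9: GAA -> E; peptide=MREE
pos 12: AUU -> I; peptide=MREEI
pos 15: GCU -> A; peptide=MREEIA
pos 18: UAG -> STOP

Answer: MREEIA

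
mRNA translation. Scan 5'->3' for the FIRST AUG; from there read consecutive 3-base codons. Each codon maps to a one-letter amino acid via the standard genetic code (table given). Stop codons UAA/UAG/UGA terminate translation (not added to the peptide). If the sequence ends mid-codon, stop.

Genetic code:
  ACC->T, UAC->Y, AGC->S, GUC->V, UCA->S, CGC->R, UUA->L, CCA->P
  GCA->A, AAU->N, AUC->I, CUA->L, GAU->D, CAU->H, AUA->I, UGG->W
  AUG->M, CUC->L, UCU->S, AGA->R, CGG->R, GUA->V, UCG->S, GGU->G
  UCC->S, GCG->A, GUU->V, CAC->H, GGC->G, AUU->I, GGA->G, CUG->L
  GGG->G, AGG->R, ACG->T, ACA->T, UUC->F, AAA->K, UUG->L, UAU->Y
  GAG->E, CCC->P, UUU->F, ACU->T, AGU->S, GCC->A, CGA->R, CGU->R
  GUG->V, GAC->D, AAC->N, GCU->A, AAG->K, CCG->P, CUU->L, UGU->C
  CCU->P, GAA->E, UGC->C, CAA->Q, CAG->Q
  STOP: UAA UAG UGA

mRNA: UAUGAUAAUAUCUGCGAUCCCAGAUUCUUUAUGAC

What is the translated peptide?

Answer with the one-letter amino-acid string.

start AUG at pos 1
pos 1: AUG -> M; peptide=M
pos 4: AUA -> I; peptide=MI
pos 7: AUA -> I; peptide=MII
pos 10: UCU -> S; peptide=MIIS
pos 13: GCG -> A; peptide=MIISA
pos 16: AUC -> I; peptide=MIISAI
pos 19: CCA -> P; peptide=MIISAIP
pos 22: GAU -> D; peptide=MIISAIPD
pos 25: UCU -> S; peptide=MIISAIPDS
pos 28: UUA -> L; peptide=MIISAIPDSL
pos 31: UGA -> STOP

Answer: MIISAIPDSL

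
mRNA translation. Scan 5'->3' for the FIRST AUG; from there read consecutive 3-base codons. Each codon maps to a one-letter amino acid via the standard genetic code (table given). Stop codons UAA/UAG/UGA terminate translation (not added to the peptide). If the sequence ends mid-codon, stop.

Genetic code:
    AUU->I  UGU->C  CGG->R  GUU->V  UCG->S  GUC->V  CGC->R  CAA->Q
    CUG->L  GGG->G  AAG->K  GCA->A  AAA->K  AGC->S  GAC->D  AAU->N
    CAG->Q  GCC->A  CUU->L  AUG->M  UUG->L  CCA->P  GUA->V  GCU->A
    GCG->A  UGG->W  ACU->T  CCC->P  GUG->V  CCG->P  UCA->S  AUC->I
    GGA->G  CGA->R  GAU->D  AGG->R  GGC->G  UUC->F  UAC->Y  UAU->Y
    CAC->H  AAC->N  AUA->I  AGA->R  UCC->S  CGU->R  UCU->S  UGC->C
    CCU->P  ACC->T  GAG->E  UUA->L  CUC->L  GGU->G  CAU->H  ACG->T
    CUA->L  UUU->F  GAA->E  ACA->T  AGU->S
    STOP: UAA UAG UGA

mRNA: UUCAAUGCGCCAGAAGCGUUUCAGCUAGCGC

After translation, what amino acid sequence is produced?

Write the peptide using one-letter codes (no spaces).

Answer: MRQKRFS

Derivation:
start AUG at pos 4
pos 4: AUG -> M; peptide=M
pos 7: CGC -> R; peptide=MR
pos 10: CAG -> Q; peptide=MRQ
pos 13: AAG -> K; peptide=MRQK
pos 16: CGU -> R; peptide=MRQKR
pos 19: UUC -> F; peptide=MRQKRF
pos 22: AGC -> S; peptide=MRQKRFS
pos 25: UAG -> STOP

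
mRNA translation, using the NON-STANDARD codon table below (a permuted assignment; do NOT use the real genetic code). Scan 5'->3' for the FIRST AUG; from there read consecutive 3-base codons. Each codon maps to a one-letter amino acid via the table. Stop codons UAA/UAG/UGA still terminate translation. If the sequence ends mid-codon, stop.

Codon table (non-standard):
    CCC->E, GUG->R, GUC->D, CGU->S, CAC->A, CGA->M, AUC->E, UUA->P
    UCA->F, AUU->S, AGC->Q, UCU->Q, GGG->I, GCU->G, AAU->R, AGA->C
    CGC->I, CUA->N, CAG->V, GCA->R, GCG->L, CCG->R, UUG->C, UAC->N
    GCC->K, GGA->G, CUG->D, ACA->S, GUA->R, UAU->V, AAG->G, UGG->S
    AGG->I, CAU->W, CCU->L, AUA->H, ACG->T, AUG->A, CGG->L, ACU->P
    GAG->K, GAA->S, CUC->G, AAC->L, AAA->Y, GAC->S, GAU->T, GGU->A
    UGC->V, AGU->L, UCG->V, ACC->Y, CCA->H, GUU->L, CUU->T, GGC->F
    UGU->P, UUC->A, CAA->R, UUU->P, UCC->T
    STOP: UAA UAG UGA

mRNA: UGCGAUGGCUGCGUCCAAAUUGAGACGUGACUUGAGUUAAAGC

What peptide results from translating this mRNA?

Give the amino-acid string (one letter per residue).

start AUG at pos 4
pos 4: AUG -> A; peptide=A
pos 7: GCU -> G; peptide=AG
pos 10: GCG -> L; peptide=AGL
pos 13: UCC -> T; peptide=AGLT
pos 16: AAA -> Y; peptide=AGLTY
pos 19: UUG -> C; peptide=AGLTYC
pos 22: AGA -> C; peptide=AGLTYCC
pos 25: CGU -> S; peptide=AGLTYCCS
pos 28: GAC -> S; peptide=AGLTYCCSS
pos 31: UUG -> C; peptide=AGLTYCCSSC
pos 34: AGU -> L; peptide=AGLTYCCSSCL
pos 37: UAA -> STOP

Answer: AGLTYCCSSCL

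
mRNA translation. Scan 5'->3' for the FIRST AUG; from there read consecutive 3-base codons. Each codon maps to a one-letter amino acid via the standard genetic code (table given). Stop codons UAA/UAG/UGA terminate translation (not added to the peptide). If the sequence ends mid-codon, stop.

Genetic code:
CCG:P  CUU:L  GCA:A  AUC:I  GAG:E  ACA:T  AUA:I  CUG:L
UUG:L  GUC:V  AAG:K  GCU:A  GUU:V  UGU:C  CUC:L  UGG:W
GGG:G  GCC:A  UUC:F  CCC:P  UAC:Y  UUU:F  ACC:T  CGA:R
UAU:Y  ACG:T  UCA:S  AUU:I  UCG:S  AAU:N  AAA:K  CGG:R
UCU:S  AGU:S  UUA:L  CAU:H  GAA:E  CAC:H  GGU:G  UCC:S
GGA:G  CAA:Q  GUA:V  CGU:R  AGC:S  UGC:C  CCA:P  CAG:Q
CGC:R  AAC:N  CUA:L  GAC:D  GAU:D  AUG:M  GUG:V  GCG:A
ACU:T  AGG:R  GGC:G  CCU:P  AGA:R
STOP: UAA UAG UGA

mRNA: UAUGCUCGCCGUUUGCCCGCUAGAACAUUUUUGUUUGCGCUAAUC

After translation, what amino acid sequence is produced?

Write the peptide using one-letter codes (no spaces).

Answer: MLAVCPLEHFCLR

Derivation:
start AUG at pos 1
pos 1: AUG -> M; peptide=M
pos 4: CUC -> L; peptide=ML
pos 7: GCC -> A; peptide=MLA
pos 10: GUU -> V; peptide=MLAV
pos 13: UGC -> C; peptide=MLAVC
pos 16: CCG -> P; peptide=MLAVCP
pos 19: CUA -> L; peptide=MLAVCPL
pos 22: GAA -> E; peptide=MLAVCPLE
pos 25: CAU -> H; peptide=MLAVCPLEH
pos 28: UUU -> F; peptide=MLAVCPLEHF
pos 31: UGU -> C; peptide=MLAVCPLEHFC
pos 34: UUG -> L; peptide=MLAVCPLEHFCL
pos 37: CGC -> R; peptide=MLAVCPLEHFCLR
pos 40: UAA -> STOP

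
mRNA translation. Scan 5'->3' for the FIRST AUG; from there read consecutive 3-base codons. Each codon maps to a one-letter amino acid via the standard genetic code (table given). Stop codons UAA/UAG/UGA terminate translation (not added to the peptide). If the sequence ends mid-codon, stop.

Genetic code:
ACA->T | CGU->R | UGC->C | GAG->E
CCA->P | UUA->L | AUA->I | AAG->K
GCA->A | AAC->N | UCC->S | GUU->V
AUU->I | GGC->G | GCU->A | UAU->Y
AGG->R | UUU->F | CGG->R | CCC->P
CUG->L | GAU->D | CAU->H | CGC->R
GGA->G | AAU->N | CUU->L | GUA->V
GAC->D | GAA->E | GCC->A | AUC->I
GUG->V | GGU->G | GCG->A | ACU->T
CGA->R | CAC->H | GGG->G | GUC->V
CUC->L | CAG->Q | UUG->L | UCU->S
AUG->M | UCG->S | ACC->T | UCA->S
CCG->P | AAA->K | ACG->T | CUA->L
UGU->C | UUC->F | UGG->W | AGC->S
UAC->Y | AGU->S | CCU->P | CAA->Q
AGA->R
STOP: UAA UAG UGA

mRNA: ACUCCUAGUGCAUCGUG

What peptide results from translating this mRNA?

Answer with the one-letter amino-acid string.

Answer: (empty: no AUG start codon)

Derivation:
no AUG start codon found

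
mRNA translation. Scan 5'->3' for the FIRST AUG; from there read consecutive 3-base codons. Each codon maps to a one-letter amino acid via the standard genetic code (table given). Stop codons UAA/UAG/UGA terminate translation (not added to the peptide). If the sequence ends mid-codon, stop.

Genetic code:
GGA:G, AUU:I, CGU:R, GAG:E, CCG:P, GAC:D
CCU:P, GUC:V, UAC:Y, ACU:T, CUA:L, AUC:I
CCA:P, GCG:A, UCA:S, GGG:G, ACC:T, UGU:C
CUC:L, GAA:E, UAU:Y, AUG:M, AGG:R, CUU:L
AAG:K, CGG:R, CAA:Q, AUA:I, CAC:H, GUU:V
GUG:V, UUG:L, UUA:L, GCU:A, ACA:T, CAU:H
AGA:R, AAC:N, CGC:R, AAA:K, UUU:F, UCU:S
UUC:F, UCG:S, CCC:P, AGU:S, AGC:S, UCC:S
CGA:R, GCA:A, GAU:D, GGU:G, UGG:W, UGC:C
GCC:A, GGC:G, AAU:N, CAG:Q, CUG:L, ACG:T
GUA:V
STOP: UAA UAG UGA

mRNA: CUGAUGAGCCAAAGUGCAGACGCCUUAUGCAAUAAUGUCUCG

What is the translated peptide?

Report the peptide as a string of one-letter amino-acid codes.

start AUG at pos 3
pos 3: AUG -> M; peptide=M
pos 6: AGC -> S; peptide=MS
pos 9: CAA -> Q; peptide=MSQ
pos 12: AGU -> S; peptide=MSQS
pos 15: GCA -> A; peptide=MSQSA
pos 18: GAC -> D; peptide=MSQSAD
pos 21: GCC -> A; peptide=MSQSADA
pos 24: UUA -> L; peptide=MSQSADAL
pos 27: UGC -> C; peptide=MSQSADALC
pos 30: AAU -> N; peptide=MSQSADALCN
pos 33: AAU -> N; peptide=MSQSADALCNN
pos 36: GUC -> V; peptide=MSQSADALCNNV
pos 39: UCG -> S; peptide=MSQSADALCNNVS
pos 42: only 0 nt remain (<3), stop (end of mRNA)

Answer: MSQSADALCNNVS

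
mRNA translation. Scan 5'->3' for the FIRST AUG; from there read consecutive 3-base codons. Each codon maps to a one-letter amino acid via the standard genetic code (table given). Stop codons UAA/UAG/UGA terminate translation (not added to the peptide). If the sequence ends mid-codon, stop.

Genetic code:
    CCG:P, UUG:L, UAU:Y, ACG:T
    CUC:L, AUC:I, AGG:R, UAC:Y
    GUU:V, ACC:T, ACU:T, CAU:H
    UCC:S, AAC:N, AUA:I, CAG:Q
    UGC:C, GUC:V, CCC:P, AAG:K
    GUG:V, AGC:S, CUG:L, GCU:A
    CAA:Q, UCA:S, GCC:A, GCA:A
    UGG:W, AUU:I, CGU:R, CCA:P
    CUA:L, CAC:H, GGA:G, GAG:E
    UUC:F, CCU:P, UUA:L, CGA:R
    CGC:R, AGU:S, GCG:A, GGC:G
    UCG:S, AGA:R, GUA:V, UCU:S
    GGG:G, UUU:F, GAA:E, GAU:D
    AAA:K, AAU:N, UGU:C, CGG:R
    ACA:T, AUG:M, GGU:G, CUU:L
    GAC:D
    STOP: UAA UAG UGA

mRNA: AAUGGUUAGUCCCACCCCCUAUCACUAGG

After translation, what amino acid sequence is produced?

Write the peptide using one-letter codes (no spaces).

Answer: MVSPTPYH

Derivation:
start AUG at pos 1
pos 1: AUG -> M; peptide=M
pos 4: GUU -> V; peptide=MV
pos 7: AGU -> S; peptide=MVS
pos 10: CCC -> P; peptide=MVSP
pos 13: ACC -> T; peptide=MVSPT
pos 16: CCC -> P; peptide=MVSPTP
pos 19: UAU -> Y; peptide=MVSPTPY
pos 22: CAC -> H; peptide=MVSPTPYH
pos 25: UAG -> STOP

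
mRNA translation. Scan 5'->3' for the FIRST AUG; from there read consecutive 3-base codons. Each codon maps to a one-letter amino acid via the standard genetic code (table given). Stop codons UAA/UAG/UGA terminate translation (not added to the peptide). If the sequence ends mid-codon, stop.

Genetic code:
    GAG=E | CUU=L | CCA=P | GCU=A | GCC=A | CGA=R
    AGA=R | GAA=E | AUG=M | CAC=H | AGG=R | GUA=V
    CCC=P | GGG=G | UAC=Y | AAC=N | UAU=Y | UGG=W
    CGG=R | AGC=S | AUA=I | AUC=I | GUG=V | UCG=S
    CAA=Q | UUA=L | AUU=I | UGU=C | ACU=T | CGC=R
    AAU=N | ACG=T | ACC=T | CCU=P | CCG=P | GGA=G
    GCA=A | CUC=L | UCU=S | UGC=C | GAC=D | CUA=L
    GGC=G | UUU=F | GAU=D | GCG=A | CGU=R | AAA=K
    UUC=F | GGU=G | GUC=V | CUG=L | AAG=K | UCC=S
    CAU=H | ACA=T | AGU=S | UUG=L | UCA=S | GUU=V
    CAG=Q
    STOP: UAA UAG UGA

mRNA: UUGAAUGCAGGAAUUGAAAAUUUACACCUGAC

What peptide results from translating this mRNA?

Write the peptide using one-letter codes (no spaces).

start AUG at pos 4
pos 4: AUG -> M; peptide=M
pos 7: CAG -> Q; peptide=MQ
pos 10: GAA -> E; peptide=MQE
pos 13: UUG -> L; peptide=MQEL
pos 16: AAA -> K; peptide=MQELK
pos 19: AUU -> I; peptide=MQELKI
pos 22: UAC -> Y; peptide=MQELKIY
pos 25: ACC -> T; peptide=MQELKIYT
pos 28: UGA -> STOP

Answer: MQELKIYT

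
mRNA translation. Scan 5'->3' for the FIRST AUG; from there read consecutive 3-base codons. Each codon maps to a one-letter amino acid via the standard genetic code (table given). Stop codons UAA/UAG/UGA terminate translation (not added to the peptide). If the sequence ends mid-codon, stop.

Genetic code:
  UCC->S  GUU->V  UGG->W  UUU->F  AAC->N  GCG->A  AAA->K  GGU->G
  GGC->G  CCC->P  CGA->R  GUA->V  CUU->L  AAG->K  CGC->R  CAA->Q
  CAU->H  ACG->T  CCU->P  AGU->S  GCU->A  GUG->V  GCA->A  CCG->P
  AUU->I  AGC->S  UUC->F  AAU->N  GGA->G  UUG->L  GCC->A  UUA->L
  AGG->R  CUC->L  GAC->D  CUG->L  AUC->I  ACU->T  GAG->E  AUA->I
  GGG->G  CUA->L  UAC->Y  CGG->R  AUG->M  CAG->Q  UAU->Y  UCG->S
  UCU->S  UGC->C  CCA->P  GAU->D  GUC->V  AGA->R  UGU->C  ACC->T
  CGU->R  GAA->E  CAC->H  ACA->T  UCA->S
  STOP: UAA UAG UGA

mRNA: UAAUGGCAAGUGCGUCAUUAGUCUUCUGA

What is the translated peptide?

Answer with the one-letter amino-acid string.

start AUG at pos 2
pos 2: AUG -> M; peptide=M
pos 5: GCA -> A; peptide=MA
pos 8: AGU -> S; peptide=MAS
pos 11: GCG -> A; peptide=MASA
pos 14: UCA -> S; peptide=MASAS
pos 17: UUA -> L; peptide=MASASL
pos 20: GUC -> V; peptide=MASASLV
pos 23: UUC -> F; peptide=MASASLVF
pos 26: UGA -> STOP

Answer: MASASLVF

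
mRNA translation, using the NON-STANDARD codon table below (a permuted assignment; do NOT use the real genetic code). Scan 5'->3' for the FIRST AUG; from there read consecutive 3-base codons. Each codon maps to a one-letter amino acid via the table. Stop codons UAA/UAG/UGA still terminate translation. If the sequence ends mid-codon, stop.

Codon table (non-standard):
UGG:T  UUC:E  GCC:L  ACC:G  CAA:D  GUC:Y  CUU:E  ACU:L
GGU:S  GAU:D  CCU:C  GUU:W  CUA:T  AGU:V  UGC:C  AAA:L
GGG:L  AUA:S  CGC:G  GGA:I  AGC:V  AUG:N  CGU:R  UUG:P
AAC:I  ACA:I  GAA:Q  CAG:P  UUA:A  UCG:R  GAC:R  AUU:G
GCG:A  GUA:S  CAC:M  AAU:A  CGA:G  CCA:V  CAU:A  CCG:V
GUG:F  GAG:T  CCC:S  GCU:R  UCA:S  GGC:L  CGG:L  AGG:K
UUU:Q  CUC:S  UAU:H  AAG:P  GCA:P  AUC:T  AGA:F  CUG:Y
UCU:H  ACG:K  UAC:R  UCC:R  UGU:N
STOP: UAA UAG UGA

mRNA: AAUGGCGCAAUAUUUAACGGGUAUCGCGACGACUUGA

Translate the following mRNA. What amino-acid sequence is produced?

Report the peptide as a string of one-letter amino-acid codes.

start AUG at pos 1
pos 1: AUG -> N; peptide=N
pos 4: GCG -> A; peptide=NA
pos 7: CAA -> D; peptide=NAD
pos 10: UAU -> H; peptide=NADH
pos 13: UUA -> A; peptide=NADHA
pos 16: ACG -> K; peptide=NADHAK
pos 19: GGU -> S; peptide=NADHAKS
pos 22: AUC -> T; peptide=NADHAKST
pos 25: GCG -> A; peptide=NADHAKSTA
pos 28: ACG -> K; peptide=NADHAKSTAK
pos 31: ACU -> L; peptide=NADHAKSTAKL
pos 34: UGA -> STOP

Answer: NADHAKSTAKL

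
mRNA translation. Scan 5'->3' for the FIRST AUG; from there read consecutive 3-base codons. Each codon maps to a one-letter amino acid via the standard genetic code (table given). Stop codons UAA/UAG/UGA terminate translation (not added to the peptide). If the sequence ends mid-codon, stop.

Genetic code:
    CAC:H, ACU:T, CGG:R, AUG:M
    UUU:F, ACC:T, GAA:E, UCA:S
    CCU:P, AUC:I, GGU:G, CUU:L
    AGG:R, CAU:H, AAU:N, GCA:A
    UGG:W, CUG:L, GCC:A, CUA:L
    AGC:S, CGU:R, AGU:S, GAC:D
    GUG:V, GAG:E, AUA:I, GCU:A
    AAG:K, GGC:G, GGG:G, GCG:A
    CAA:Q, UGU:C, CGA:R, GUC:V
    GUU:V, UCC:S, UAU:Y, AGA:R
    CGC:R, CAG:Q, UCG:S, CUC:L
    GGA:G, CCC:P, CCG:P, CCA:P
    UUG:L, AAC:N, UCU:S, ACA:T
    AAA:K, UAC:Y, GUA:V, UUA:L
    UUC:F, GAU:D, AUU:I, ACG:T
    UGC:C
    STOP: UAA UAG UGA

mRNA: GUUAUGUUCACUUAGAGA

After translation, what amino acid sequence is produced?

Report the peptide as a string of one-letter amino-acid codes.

start AUG at pos 3
pos 3: AUG -> M; peptide=M
pos 6: UUC -> F; peptide=MF
pos 9: ACU -> T; peptide=MFT
pos 12: UAG -> STOP

Answer: MFT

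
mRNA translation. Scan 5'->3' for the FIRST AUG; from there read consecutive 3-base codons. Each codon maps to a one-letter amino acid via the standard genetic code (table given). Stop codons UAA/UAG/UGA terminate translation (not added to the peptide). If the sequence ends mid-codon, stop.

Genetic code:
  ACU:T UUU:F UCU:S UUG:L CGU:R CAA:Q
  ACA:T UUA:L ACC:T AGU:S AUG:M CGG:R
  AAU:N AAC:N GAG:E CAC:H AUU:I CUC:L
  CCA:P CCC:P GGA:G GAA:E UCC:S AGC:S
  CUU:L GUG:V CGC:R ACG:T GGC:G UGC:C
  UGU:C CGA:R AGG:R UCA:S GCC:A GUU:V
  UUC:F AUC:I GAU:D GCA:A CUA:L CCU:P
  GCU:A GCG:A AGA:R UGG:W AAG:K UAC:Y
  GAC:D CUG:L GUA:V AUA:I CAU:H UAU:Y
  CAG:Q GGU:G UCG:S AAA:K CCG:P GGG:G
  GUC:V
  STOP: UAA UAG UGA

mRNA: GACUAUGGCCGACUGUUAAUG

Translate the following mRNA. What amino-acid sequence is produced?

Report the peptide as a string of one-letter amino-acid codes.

Answer: MADC

Derivation:
start AUG at pos 4
pos 4: AUG -> M; peptide=M
pos 7: GCC -> A; peptide=MA
pos 10: GAC -> D; peptide=MAD
pos 13: UGU -> C; peptide=MADC
pos 16: UAA -> STOP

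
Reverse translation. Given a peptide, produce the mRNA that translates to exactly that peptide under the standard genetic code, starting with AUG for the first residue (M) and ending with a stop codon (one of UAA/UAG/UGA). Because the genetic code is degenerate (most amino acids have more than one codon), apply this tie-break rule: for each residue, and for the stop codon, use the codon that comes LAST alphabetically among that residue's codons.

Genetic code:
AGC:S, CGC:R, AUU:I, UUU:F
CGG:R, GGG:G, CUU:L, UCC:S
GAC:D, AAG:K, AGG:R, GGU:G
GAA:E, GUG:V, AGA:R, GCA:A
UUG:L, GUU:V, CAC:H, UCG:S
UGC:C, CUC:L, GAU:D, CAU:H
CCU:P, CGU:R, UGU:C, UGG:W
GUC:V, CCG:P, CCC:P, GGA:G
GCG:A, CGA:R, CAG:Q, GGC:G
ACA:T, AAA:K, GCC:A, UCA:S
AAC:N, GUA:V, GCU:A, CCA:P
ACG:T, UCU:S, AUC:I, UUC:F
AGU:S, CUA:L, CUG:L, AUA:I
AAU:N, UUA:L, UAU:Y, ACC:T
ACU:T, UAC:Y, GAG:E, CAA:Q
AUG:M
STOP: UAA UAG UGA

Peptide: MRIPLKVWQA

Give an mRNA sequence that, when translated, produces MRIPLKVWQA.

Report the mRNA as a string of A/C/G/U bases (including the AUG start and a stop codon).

residue 1: M -> AUG (start codon)
residue 2: R codons sorted = AGA,AGG,CGA,CGC,CGG,CGU -> pick last = CGU
residue 3: I codons sorted = AUA,AUC,AUU -> pick last = AUU
residue 4: P codons sorted = CCA,CCC,CCG,CCU -> pick last = CCU
residue 5: L codons sorted = CUA,CUC,CUG,CUU,UUA,UUG -> pick last = UUG
residue 6: K codons sorted = AAA,AAG -> pick last = AAG
residue 7: V codons sorted = GUA,GUC,GUG,GUU -> pick last = GUU
residue 8: W -> UGG (only codon)
residue 9: Q codons sorted = CAA,CAG -> pick last = CAG
residue 10: A codons sorted = GCA,GCC,GCG,GCU -> pick last = GCU
terminator: stop codons sorted = UAA,UAG,UGA -> pick last = UGA

Answer: mRNA: AUGCGUAUUCCUUUGAAGGUUUGGCAGGCUUGA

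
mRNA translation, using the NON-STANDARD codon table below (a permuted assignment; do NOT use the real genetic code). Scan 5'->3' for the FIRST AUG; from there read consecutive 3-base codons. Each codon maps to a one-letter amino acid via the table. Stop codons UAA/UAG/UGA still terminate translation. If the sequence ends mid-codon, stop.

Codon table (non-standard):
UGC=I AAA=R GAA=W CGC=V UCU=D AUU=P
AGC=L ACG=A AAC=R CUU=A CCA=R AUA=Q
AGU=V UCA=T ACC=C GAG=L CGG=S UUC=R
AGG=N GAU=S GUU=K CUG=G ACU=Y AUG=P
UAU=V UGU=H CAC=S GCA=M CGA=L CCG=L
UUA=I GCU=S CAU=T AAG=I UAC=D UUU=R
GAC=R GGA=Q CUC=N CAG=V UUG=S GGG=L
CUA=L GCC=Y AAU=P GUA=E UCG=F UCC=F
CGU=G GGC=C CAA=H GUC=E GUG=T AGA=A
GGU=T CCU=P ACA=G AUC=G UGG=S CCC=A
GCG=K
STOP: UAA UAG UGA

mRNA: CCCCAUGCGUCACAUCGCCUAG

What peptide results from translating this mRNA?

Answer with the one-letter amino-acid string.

start AUG at pos 4
pos 4: AUG -> P; peptide=P
pos 7: CGU -> G; peptide=PG
pos 10: CAC -> S; peptide=PGS
pos 13: AUC -> G; peptide=PGSG
pos 16: GCC -> Y; peptide=PGSGY
pos 19: UAG -> STOP

Answer: PGSGY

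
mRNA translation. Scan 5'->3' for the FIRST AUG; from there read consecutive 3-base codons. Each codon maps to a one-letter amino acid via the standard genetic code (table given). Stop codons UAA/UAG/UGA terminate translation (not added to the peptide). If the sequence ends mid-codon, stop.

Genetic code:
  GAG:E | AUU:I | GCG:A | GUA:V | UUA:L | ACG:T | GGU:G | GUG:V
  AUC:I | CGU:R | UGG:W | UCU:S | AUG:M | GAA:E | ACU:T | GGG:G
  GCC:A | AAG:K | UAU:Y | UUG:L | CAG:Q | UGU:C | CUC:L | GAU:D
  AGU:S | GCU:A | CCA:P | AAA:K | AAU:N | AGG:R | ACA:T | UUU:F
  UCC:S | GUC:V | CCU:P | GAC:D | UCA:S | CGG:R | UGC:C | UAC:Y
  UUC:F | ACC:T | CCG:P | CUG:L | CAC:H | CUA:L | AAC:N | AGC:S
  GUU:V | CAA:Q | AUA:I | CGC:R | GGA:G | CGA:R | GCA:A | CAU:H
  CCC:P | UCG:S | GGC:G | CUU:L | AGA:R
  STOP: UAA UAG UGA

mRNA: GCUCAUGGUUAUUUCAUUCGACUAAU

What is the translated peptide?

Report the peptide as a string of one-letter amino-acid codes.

start AUG at pos 4
pos 4: AUG -> M; peptide=M
pos 7: GUU -> V; peptide=MV
pos 10: AUU -> I; peptide=MVI
pos 13: UCA -> S; peptide=MVIS
pos 16: UUC -> F; peptide=MVISF
pos 19: GAC -> D; peptide=MVISFD
pos 22: UAA -> STOP

Answer: MVISFD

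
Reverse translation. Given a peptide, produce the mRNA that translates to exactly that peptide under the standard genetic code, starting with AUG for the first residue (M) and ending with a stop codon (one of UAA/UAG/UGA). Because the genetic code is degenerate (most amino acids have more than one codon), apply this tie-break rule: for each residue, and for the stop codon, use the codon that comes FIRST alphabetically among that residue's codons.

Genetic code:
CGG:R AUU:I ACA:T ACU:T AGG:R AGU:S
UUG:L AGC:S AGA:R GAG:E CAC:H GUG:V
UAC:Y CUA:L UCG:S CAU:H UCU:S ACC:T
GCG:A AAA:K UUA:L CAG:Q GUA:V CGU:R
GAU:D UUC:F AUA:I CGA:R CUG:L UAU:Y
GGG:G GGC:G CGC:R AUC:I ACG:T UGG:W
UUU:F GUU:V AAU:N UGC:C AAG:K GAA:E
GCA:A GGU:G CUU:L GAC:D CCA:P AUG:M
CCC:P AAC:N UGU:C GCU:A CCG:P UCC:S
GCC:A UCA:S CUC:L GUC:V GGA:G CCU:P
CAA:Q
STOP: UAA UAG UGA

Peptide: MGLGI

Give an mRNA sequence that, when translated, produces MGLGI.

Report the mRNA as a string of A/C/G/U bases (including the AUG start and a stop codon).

Answer: mRNA: AUGGGACUAGGAAUAUAA

Derivation:
residue 1: M -> AUG (start codon)
residue 2: G codons sorted = GGA,GGC,GGG,GGU -> pick first = GGA
residue 3: L codons sorted = CUA,CUC,CUG,CUU,UUA,UUG -> pick first = CUA
residue 4: G codons sorted = GGA,GGC,GGG,GGU -> pick first = GGA
residue 5: I codons sorted = AUA,AUC,AUU -> pick first = AUA
terminator: stop codons sorted = UAA,UAG,UGA -> pick first = UAA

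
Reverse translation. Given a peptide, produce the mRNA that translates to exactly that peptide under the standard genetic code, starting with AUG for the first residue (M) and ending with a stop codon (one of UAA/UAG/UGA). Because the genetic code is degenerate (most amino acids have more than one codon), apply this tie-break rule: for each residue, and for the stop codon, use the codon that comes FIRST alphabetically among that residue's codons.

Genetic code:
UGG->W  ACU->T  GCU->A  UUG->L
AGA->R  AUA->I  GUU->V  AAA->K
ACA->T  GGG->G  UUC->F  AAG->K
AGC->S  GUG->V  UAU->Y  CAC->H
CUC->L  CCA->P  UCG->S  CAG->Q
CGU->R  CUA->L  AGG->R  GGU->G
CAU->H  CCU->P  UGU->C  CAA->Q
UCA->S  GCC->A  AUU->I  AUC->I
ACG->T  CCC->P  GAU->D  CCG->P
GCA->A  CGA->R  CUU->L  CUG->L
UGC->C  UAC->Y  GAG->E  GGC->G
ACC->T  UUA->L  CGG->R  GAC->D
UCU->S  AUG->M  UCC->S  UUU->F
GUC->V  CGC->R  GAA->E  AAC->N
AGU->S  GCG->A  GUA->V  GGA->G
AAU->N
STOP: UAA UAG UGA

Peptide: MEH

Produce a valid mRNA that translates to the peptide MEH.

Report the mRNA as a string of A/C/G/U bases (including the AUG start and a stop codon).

residue 1: M -> AUG (start codon)
residue 2: E codons sorted = GAA,GAG -> pick first = GAA
residue 3: H codons sorted = CAC,CAU -> pick first = CAC
terminator: stop codons sorted = UAA,UAG,UGA -> pick first = UAA

Answer: mRNA: AUGGAACACUAA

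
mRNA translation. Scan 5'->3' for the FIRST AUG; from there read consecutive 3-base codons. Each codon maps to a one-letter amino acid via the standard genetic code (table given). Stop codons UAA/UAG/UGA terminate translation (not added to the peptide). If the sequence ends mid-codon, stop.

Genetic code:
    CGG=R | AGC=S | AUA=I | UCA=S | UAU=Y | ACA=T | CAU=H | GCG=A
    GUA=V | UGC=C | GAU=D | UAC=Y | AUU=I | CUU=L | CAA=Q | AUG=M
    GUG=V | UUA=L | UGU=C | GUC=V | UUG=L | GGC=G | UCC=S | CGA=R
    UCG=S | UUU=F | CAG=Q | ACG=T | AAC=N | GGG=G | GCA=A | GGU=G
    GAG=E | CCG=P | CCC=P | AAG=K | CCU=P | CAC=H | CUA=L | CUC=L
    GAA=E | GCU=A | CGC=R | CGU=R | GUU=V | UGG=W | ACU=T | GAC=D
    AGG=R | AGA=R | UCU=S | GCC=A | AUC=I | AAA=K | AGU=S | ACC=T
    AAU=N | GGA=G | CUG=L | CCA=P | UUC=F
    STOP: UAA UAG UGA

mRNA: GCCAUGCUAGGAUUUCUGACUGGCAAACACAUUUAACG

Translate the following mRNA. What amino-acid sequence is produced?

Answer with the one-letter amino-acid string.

Answer: MLGFLTGKHI

Derivation:
start AUG at pos 3
pos 3: AUG -> M; peptide=M
pos 6: CUA -> L; peptide=ML
pos 9: GGA -> G; peptide=MLG
pos 12: UUU -> F; peptide=MLGF
pos 15: CUG -> L; peptide=MLGFL
pos 18: ACU -> T; peptide=MLGFLT
pos 21: GGC -> G; peptide=MLGFLTG
pos 24: AAA -> K; peptide=MLGFLTGK
pos 27: CAC -> H; peptide=MLGFLTGKH
pos 30: AUU -> I; peptide=MLGFLTGKHI
pos 33: UAA -> STOP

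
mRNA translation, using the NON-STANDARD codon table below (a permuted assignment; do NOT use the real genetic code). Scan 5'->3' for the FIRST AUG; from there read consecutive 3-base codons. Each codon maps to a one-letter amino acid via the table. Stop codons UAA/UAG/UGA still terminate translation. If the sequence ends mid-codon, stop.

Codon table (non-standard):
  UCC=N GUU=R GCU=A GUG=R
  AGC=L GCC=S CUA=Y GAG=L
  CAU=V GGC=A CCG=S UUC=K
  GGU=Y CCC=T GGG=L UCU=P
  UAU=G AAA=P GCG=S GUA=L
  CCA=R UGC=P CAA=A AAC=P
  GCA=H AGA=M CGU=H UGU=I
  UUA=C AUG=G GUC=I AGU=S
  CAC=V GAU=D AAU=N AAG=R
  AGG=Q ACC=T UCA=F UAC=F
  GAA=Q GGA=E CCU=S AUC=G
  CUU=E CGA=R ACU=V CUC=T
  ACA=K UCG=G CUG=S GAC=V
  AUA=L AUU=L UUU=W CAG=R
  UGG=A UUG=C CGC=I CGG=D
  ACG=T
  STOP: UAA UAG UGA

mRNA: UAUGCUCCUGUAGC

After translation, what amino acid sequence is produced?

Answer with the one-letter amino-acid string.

start AUG at pos 1
pos 1: AUG -> G; peptide=G
pos 4: CUC -> T; peptide=GT
pos 7: CUG -> S; peptide=GTS
pos 10: UAG -> STOP

Answer: GTS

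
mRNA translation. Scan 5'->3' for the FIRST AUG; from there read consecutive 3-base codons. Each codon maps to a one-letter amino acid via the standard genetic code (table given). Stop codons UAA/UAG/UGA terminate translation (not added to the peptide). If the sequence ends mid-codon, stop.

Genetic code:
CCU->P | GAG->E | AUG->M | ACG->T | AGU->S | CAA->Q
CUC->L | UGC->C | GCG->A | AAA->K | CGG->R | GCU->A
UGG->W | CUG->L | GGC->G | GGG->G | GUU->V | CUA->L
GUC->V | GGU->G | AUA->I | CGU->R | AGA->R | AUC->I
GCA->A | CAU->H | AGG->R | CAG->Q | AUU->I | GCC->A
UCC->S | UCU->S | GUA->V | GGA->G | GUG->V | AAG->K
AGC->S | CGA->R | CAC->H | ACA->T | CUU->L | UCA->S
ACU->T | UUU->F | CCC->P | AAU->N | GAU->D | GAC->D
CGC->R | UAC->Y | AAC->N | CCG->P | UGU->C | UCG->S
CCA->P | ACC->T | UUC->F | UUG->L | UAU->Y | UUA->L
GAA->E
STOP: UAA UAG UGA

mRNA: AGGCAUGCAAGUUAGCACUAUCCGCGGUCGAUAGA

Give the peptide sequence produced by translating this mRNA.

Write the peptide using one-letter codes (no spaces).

start AUG at pos 4
pos 4: AUG -> M; peptide=M
pos 7: CAA -> Q; peptide=MQ
pos 10: GUU -> V; peptide=MQV
pos 13: AGC -> S; peptide=MQVS
pos 16: ACU -> T; peptide=MQVST
pos 19: AUC -> I; peptide=MQVSTI
pos 22: CGC -> R; peptide=MQVSTIR
pos 25: GGU -> G; peptide=MQVSTIRG
pos 28: CGA -> R; peptide=MQVSTIRGR
pos 31: UAG -> STOP

Answer: MQVSTIRGR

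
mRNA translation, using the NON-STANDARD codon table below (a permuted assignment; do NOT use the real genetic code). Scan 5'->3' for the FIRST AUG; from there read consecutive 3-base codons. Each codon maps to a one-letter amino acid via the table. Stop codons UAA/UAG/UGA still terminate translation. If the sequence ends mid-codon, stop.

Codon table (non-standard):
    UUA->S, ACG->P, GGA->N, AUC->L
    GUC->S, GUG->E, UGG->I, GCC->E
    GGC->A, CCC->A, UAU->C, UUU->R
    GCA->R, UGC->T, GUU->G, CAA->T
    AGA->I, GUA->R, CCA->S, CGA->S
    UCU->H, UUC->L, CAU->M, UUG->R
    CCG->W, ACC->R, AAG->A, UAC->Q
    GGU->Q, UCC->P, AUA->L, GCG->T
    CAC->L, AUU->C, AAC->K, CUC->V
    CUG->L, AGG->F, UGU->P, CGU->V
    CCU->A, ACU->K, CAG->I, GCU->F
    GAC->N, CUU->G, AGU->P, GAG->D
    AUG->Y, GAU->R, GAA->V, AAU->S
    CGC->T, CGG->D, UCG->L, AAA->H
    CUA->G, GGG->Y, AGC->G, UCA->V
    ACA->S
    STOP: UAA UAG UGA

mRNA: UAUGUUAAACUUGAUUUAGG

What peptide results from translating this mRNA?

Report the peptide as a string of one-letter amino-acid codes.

start AUG at pos 1
pos 1: AUG -> Y; peptide=Y
pos 4: UUA -> S; peptide=YS
pos 7: AAC -> K; peptide=YSK
pos 10: UUG -> R; peptide=YSKR
pos 13: AUU -> C; peptide=YSKRC
pos 16: UAG -> STOP

Answer: YSKRC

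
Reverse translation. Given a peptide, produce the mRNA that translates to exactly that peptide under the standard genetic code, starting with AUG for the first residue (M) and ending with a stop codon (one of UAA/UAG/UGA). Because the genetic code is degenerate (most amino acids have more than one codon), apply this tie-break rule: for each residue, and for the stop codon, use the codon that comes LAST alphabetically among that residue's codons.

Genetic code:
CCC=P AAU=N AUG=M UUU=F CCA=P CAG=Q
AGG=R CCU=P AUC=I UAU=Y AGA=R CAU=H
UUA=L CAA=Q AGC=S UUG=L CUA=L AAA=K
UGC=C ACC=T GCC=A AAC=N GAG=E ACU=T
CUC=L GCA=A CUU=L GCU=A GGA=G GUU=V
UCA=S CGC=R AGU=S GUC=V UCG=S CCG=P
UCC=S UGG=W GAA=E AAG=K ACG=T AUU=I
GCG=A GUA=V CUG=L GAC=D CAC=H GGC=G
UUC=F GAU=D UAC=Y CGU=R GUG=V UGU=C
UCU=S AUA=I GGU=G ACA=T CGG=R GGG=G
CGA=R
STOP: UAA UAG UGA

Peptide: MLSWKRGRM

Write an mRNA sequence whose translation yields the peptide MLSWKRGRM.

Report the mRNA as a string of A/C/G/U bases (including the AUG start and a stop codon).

residue 1: M -> AUG (start codon)
residue 2: L codons sorted = CUA,CUC,CUG,CUU,UUA,UUG -> pick last = UUG
residue 3: S codons sorted = AGC,AGU,UCA,UCC,UCG,UCU -> pick last = UCU
residue 4: W -> UGG (only codon)
residue 5: K codons sorted = AAA,AAG -> pick last = AAG
residue 6: R codons sorted = AGA,AGG,CGA,CGC,CGG,CGU -> pick last = CGU
residue 7: G codons sorted = GGA,GGC,GGG,GGU -> pick last = GGU
residue 8: R codons sorted = AGA,AGG,CGA,CGC,CGG,CGU -> pick last = CGU
residue 9: M -> AUG (only codon)
terminator: stop codons sorted = UAA,UAG,UGA -> pick last = UGA

Answer: mRNA: AUGUUGUCUUGGAAGCGUGGUCGUAUGUGA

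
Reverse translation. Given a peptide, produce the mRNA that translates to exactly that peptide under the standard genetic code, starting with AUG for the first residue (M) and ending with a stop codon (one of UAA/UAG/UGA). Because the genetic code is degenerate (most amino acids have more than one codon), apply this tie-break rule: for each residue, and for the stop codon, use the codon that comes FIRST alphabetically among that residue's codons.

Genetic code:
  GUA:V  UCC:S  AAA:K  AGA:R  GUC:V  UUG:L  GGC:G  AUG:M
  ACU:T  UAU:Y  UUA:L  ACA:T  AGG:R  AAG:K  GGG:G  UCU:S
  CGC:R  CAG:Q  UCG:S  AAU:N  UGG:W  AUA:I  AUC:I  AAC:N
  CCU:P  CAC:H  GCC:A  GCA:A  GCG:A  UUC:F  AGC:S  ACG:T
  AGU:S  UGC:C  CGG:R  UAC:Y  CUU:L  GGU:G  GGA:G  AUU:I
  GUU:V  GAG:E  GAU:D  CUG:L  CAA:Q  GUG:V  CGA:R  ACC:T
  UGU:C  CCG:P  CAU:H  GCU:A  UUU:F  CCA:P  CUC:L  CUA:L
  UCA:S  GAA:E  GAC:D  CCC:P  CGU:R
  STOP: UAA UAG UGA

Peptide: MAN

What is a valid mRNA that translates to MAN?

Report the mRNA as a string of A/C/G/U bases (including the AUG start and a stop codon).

residue 1: M -> AUG (start codon)
residue 2: A codons sorted = GCA,GCC,GCG,GCU -> pick first = GCA
residue 3: N codons sorted = AAC,AAU -> pick first = AAC
terminator: stop codons sorted = UAA,UAG,UGA -> pick first = UAA

Answer: mRNA: AUGGCAAACUAA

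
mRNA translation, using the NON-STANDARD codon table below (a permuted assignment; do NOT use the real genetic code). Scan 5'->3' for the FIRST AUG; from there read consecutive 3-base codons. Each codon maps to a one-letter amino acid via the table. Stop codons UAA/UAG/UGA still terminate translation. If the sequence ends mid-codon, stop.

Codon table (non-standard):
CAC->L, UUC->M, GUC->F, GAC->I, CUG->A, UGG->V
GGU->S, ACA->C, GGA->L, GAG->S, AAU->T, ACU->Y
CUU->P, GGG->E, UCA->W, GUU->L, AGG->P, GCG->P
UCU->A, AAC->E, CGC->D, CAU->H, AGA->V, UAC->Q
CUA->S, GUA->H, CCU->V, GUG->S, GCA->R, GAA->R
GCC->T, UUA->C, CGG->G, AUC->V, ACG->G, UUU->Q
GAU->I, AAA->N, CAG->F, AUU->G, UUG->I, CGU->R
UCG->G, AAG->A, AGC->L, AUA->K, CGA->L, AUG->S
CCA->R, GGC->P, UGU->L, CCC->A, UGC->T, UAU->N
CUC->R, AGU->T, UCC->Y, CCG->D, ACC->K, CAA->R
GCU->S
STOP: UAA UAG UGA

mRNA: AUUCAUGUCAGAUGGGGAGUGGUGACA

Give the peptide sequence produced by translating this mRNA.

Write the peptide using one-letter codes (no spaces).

start AUG at pos 4
pos 4: AUG -> S; peptide=S
pos 7: UCA -> W; peptide=SW
pos 10: GAU -> I; peptide=SWI
pos 13: GGG -> E; peptide=SWIE
pos 16: GAG -> S; peptide=SWIES
pos 19: UGG -> V; peptide=SWIESV
pos 22: UGA -> STOP

Answer: SWIESV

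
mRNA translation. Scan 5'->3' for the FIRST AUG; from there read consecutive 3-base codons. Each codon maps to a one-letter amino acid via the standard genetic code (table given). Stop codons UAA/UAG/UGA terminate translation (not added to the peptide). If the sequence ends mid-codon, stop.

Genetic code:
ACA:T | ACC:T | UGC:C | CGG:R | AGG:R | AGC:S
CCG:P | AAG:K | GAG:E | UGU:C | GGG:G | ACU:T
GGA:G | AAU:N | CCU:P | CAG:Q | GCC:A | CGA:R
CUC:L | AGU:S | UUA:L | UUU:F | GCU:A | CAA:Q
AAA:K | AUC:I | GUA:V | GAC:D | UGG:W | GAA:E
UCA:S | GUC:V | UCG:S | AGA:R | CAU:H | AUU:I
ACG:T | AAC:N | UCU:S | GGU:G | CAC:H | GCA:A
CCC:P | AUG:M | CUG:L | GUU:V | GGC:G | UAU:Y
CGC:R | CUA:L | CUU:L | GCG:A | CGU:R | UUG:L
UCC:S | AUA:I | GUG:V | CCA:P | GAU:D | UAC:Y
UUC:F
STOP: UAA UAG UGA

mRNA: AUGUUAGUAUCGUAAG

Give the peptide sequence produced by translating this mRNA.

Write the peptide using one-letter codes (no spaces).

start AUG at pos 0
pos 0: AUG -> M; peptide=M
pos 3: UUA -> L; peptide=ML
pos 6: GUA -> V; peptide=MLV
pos 9: UCG -> S; peptide=MLVS
pos 12: UAA -> STOP

Answer: MLVS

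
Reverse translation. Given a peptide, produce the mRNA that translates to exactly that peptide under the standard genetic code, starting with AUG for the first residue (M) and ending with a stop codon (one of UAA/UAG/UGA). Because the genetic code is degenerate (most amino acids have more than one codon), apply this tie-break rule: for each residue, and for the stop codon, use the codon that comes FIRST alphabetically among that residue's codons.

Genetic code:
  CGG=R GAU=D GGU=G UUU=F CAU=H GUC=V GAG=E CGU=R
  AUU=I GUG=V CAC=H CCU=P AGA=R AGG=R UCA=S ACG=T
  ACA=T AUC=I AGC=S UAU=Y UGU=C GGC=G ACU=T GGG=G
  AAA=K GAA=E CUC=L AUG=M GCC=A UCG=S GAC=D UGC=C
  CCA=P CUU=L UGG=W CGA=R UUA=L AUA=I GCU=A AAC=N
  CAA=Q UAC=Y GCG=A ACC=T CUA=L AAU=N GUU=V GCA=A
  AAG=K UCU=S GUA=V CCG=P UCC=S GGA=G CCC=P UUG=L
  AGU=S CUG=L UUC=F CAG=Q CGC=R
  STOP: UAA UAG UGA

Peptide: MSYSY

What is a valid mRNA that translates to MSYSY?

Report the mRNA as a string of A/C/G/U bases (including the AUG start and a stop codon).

residue 1: M -> AUG (start codon)
residue 2: S codons sorted = AGC,AGU,UCA,UCC,UCG,UCU -> pick first = AGC
residue 3: Y codons sorted = UAC,UAU -> pick first = UAC
residue 4: S codons sorted = AGC,AGU,UCA,UCC,UCG,UCU -> pick first = AGC
residue 5: Y codons sorted = UAC,UAU -> pick first = UAC
terminator: stop codons sorted = UAA,UAG,UGA -> pick first = UAA

Answer: mRNA: AUGAGCUACAGCUACUAA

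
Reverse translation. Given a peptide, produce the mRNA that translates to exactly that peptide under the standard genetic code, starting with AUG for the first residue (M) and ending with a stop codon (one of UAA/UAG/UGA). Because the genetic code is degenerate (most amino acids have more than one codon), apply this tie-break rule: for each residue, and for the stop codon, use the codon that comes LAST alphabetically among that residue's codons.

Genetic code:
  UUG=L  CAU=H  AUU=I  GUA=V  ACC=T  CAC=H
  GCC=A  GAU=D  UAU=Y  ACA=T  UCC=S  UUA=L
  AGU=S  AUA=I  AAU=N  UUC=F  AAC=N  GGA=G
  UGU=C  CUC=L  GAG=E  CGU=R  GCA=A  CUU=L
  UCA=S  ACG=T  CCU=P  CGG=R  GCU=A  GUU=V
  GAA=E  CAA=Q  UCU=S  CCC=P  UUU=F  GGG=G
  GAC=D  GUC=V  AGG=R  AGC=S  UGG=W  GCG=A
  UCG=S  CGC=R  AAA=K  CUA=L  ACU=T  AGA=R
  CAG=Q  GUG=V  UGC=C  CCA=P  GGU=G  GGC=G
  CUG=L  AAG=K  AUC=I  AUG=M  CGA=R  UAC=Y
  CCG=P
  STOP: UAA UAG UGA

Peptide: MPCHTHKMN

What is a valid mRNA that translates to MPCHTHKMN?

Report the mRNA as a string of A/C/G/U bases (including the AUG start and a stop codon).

residue 1: M -> AUG (start codon)
residue 2: P codons sorted = CCA,CCC,CCG,CCU -> pick last = CCU
residue 3: C codons sorted = UGC,UGU -> pick last = UGU
residue 4: H codons sorted = CAC,CAU -> pick last = CAU
residue 5: T codons sorted = ACA,ACC,ACG,ACU -> pick last = ACU
residue 6: H codons sorted = CAC,CAU -> pick last = CAU
residue 7: K codons sorted = AAA,AAG -> pick last = AAG
residue 8: M -> AUG (only codon)
residue 9: N codons sorted = AAC,AAU -> pick last = AAU
terminator: stop codons sorted = UAA,UAG,UGA -> pick last = UGA

Answer: mRNA: AUGCCUUGUCAUACUCAUAAGAUGAAUUGA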